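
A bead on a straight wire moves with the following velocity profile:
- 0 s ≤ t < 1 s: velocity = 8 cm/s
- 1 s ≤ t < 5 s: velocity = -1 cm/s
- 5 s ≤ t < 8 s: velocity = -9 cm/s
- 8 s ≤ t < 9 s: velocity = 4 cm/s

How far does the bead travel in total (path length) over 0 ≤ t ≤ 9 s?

Total distance travelled is ∫|v| dt — sum the magnitudes of each area piece.
0–1 s: |8| × 1 = 8 cm
1–5 s: |-1| × 4 = 4 cm
5–8 s: |-9| × 3 = 27 cm
8–9 s: |4| × 1 = 4 cm
Total distance = 43 cm

43 cm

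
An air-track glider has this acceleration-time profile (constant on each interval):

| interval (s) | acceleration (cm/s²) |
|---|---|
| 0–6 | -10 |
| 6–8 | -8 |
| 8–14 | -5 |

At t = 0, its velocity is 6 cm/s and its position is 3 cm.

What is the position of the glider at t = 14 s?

On each constant-a segment, Δv = aΔt and Δx = v₀Δt + ½aΔt²; chain segment to segment.
0–6 s: v starts 6 cm/s; Δx = 6·6 + ½·-10·6² = -144 cm; v ends -54 cm/s.
6–8 s: v starts -54 cm/s; Δx = -54·2 + ½·-8·2² = -124 cm; v ends -70 cm/s.
8–14 s: v starts -70 cm/s; Δx = -70·6 + ½·-5·6² = -510 cm; v ends -100 cm/s.
x(14) = 3 + Σ Δx = -775 cm.

-775 cm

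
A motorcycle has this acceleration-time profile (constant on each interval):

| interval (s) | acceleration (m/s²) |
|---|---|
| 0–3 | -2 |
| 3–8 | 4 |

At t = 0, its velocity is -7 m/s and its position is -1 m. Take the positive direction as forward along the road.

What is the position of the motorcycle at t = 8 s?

-46 m

On each constant-a segment, Δv = aΔt and Δx = v₀Δt + ½aΔt²; chain segment to segment.
0–3 s: v starts -7 m/s; Δx = -7·3 + ½·-2·3² = -30 m; v ends -13 m/s.
3–8 s: v starts -13 m/s; Δx = -13·5 + ½·4·5² = -15 m; v ends 7 m/s.
x(8) = -1 + Σ Δx = -46 m.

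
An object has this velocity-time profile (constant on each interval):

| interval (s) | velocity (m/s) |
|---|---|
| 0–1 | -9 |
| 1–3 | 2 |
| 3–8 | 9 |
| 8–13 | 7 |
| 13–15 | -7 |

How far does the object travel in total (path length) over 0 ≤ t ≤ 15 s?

107 m

Distance (not displacement) is the total path length: add the absolute areas under v-t.
0–1 s: |-9| × 1 = 9 m
1–3 s: |2| × 2 = 4 m
3–8 s: |9| × 5 = 45 m
8–13 s: |7| × 5 = 35 m
13–15 s: |-7| × 2 = 14 m
Total distance = 107 m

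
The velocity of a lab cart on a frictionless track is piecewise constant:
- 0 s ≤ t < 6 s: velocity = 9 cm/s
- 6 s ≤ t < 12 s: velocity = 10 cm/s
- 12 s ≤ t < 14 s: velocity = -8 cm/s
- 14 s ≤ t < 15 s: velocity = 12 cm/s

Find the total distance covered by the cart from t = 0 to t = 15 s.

Total distance travelled is ∫|v| dt — sum the magnitudes of each area piece.
0–6 s: |9| × 6 = 54 cm
6–12 s: |10| × 6 = 60 cm
12–14 s: |-8| × 2 = 16 cm
14–15 s: |12| × 1 = 12 cm
Total distance = 142 cm

142 cm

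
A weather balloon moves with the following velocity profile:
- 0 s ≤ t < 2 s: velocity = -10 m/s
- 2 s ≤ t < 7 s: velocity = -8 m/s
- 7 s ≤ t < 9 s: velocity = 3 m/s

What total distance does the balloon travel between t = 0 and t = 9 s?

Total distance travelled is ∫|v| dt — sum the magnitudes of each area piece.
0–2 s: |-10| × 2 = 20 m
2–7 s: |-8| × 5 = 40 m
7–9 s: |3| × 2 = 6 m
Total distance = 66 m

66 m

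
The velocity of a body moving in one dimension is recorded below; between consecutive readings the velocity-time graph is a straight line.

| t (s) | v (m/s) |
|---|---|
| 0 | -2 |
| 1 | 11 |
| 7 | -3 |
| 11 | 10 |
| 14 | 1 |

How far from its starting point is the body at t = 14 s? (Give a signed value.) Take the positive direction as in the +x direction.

59 m

Net displacement equals the area under the velocity-time graph (areas below the axis count negative).
0–1 s: ½(-2 + 11)(1) = 4.5 m
1–7 s: ½(11 + -3)(6) = 24 m
7–11 s: ½(-3 + 10)(4) = 14 m
11–14 s: ½(10 + 1)(3) = 16.5 m
Net displacement = 59 m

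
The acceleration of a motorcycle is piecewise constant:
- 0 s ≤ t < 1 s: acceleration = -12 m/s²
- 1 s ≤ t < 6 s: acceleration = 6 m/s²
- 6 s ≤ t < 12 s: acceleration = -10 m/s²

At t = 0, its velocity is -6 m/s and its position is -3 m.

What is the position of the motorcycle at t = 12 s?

-138 m

On each constant-a segment, Δv = aΔt and Δx = v₀Δt + ½aΔt²; chain segment to segment.
0–1 s: v starts -6 m/s; Δx = -6·1 + ½·-12·1² = -12 m; v ends -18 m/s.
1–6 s: v starts -18 m/s; Δx = -18·5 + ½·6·5² = -15 m; v ends 12 m/s.
6–12 s: v starts 12 m/s; Δx = 12·6 + ½·-10·6² = -108 m; v ends -48 m/s.
x(12) = -3 + Σ Δx = -138 m.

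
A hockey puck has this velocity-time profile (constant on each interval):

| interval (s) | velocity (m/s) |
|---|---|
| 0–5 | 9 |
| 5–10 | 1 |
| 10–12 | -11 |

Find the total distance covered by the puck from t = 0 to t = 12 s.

Distance (not displacement) is the total path length: add the absolute areas under v-t.
0–5 s: |9| × 5 = 45 m
5–10 s: |1| × 5 = 5 m
10–12 s: |-11| × 2 = 22 m
Total distance = 72 m

72 m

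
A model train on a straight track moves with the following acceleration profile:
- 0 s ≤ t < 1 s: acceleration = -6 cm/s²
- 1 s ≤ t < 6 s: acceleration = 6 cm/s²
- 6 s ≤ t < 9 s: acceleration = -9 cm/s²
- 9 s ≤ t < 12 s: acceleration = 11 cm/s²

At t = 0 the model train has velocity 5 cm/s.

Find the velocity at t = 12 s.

35 cm/s

Δv equals the area under the a-t graph; then v = v₀ + Δv.
0–1 s: -6 × 1 = -6 cm/s
1–6 s: 6 × 5 = 30 cm/s
6–9 s: -9 × 3 = -27 cm/s
9–12 s: 11 × 3 = 33 cm/s
Δv = 30 cm/s, so v(12) = 5 + (30) = 35 cm/s.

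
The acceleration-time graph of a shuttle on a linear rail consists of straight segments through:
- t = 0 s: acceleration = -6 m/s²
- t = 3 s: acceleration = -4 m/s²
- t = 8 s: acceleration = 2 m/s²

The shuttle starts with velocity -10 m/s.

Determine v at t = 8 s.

-30 m/s

Δv equals the area under the a-t graph; then v = v₀ + Δv.
0–3 s: ½(-6 + -4)(3) = -15 m/s
3–8 s: ½(-4 + 2)(5) = -5 m/s
Δv = -20 m/s, so v(8) = -10 + (-20) = -30 m/s.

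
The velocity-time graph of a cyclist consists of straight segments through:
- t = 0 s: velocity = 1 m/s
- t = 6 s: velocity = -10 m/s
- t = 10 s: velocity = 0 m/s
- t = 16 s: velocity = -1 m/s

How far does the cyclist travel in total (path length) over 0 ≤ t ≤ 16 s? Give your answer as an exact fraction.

556/11 m

Distance (not displacement) is the total path length: add the absolute areas under v-t.
0–6 s: v = 0 at t = 6/11 s; triangle areas 3/11 + 300/11 = 303/11 m
6–10 s: |½(-10 + 0)(4)| = 20 m
10–16 s: |½(0 + -1)(6)| = 3 m
Total distance = 556/11 m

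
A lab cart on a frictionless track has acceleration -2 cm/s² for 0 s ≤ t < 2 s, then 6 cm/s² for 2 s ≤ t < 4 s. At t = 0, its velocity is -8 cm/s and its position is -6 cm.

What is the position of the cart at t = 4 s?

-38 cm

On each constant-a segment, Δv = aΔt and Δx = v₀Δt + ½aΔt²; chain segment to segment.
0–2 s: v starts -8 cm/s; Δx = -8·2 + ½·-2·2² = -20 cm; v ends -12 cm/s.
2–4 s: v starts -12 cm/s; Δx = -12·2 + ½·6·2² = -12 cm; v ends 0 cm/s.
x(4) = -6 + Σ Δx = -38 cm.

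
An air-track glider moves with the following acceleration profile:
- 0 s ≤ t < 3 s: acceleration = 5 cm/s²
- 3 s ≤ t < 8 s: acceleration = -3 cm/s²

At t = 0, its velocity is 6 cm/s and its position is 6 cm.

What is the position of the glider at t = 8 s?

On each constant-a segment, Δv = aΔt and Δx = v₀Δt + ½aΔt²; chain segment to segment.
0–3 s: v starts 6 cm/s; Δx = 6·3 + ½·5·3² = 40.5 cm; v ends 21 cm/s.
3–8 s: v starts 21 cm/s; Δx = 21·5 + ½·-3·5² = 67.5 cm; v ends 6 cm/s.
x(8) = 6 + Σ Δx = 114 cm.

114 cm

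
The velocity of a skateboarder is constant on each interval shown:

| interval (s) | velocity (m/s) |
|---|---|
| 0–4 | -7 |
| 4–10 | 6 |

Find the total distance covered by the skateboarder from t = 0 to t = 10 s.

Distance (not displacement) is the total path length: add the absolute areas under v-t.
0–4 s: |-7| × 4 = 28 m
4–10 s: |6| × 6 = 36 m
Total distance = 64 m

64 m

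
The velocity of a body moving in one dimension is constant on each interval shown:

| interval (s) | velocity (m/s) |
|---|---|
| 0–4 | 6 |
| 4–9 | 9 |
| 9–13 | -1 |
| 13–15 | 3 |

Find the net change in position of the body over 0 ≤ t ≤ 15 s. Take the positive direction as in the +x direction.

71 m

Displacement is the signed area under the v-t curve.
0–4 s: 6 × 4 = 24 m
4–9 s: 9 × 5 = 45 m
9–13 s: -1 × 4 = -4 m
13–15 s: 3 × 2 = 6 m
Net displacement = 71 m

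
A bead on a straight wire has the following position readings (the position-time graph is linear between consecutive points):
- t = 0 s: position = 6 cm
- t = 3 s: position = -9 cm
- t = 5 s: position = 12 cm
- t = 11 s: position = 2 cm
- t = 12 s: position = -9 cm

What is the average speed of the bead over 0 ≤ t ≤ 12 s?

4.75 cm/s

Average speed = (total path length)/(elapsed time); on a piecewise-linear x-t graph the path length is Σ|Δx|.
0–3 s: |Δx| = |-9 − 6| = 15 cm
3–5 s: |Δx| = |12 − -9| = 21 cm
5–11 s: |Δx| = |2 − 12| = 10 cm
11–12 s: |Δx| = |-9 − 2| = 11 cm
Total path = 57 cm; average speed = 57/12 = 4.75 cm/s.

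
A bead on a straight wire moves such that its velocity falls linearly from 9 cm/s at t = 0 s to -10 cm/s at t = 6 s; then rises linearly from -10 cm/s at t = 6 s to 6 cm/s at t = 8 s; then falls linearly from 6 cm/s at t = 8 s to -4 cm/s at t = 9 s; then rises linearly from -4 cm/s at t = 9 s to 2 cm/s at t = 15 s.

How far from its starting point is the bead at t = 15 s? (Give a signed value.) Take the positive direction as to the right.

-12 cm

Net displacement equals the area under the velocity-time graph (areas below the axis count negative).
0–6 s: ½(9 + -10)(6) = -3 cm
6–8 s: ½(-10 + 6)(2) = -4 cm
8–9 s: ½(6 + -4)(1) = 1 cm
9–15 s: ½(-4 + 2)(6) = -6 cm
Net displacement = -12 cm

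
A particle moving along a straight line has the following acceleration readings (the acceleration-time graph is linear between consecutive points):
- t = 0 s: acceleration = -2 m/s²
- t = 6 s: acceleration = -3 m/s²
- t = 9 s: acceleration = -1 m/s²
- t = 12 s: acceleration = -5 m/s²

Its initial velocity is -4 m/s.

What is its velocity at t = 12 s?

-34 m/s

Δv equals the area under the a-t graph; then v = v₀ + Δv.
0–6 s: ½(-2 + -3)(6) = -15 m/s
6–9 s: ½(-3 + -1)(3) = -6 m/s
9–12 s: ½(-1 + -5)(3) = -9 m/s
Δv = -30 m/s, so v(12) = -4 + (-30) = -34 m/s.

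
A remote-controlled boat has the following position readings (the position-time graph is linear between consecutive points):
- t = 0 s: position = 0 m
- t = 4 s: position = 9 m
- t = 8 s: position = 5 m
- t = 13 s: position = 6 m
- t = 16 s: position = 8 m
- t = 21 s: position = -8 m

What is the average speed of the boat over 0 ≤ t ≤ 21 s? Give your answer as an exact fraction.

32/21 m/s

Average speed = (total path length)/(elapsed time); on a piecewise-linear x-t graph the path length is Σ|Δx|.
0–4 s: |Δx| = |9 − 0| = 9 m
4–8 s: |Δx| = |5 − 9| = 4 m
8–13 s: |Δx| = |6 − 5| = 1 m
13–16 s: |Δx| = |8 − 6| = 2 m
16–21 s: |Δx| = |-8 − 8| = 16 m
Total path = 32 m; average speed = 32/21 = 32/21 m/s.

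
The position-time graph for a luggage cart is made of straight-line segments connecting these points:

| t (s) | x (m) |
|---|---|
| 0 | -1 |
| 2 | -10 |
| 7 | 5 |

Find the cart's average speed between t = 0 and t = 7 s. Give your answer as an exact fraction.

24/7 m/s

Average speed = (total path length)/(elapsed time); on a piecewise-linear x-t graph the path length is Σ|Δx|.
0–2 s: |Δx| = |-10 − -1| = 9 m
2–7 s: |Δx| = |5 − -10| = 15 m
Total path = 24 m; average speed = 24/7 = 24/7 m/s.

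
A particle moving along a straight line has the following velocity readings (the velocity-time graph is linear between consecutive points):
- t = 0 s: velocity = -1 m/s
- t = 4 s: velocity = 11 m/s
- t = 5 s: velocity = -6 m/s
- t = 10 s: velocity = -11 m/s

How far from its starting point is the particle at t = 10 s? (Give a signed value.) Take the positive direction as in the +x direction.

-20 m

Net displacement equals the area under the velocity-time graph (areas below the axis count negative).
0–4 s: ½(-1 + 11)(4) = 20 m
4–5 s: ½(11 + -6)(1) = 2.5 m
5–10 s: ½(-6 + -11)(5) = -42.5 m
Net displacement = -20 m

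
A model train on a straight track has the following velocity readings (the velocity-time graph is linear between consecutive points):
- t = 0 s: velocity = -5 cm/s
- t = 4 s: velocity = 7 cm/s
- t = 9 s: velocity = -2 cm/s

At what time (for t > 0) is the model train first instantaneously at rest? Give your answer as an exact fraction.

v changes sign on 0–4 s (from -5 to 7); the graph is linear there, so v = 0 at t = 0 + (5)·(4 − 0)/(7 − -5) = 5/3 s.

t = 5/3 s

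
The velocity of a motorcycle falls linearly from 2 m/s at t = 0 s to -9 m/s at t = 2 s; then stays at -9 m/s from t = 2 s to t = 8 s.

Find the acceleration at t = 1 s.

Acceleration is the slope of the v-t graph on 0–2 s: (-9 − 2)/(2 − 0) = -5.5 m/s².

-5.5 m/s²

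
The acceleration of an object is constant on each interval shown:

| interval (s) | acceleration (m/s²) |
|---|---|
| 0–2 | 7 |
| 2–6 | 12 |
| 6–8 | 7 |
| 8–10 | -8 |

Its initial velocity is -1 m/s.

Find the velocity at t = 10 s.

Δv equals the area under the a-t graph; then v = v₀ + Δv.
0–2 s: 7 × 2 = 14 m/s
2–6 s: 12 × 4 = 48 m/s
6–8 s: 7 × 2 = 14 m/s
8–10 s: -8 × 2 = -16 m/s
Δv = 60 m/s, so v(10) = -1 + (60) = 59 m/s.

59 m/s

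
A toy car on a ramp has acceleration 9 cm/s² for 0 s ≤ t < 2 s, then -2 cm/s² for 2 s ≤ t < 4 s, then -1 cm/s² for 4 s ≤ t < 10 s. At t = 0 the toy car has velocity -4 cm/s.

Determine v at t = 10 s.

4 cm/s

Δv equals the area under the a-t graph; then v = v₀ + Δv.
0–2 s: 9 × 2 = 18 cm/s
2–4 s: -2 × 2 = -4 cm/s
4–10 s: -1 × 6 = -6 cm/s
Δv = 8 cm/s, so v(10) = -4 + (8) = 4 cm/s.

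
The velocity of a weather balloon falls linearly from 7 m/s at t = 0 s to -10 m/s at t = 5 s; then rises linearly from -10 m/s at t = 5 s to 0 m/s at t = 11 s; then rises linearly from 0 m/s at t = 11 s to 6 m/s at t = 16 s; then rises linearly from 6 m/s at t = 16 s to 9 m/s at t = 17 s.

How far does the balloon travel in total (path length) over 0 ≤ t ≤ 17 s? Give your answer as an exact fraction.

1265/17 m

Total distance travelled is ∫|v| dt — sum the magnitudes of each area piece.
0–5 s: v = 0 at t = 35/17 s; triangle areas 245/34 + 250/17 = 745/34 m
5–11 s: |½(-10 + 0)(6)| = 30 m
11–16 s: |½(0 + 6)(5)| = 15 m
16–17 s: |½(6 + 9)(1)| = 7.5 m
Total distance = 1265/17 m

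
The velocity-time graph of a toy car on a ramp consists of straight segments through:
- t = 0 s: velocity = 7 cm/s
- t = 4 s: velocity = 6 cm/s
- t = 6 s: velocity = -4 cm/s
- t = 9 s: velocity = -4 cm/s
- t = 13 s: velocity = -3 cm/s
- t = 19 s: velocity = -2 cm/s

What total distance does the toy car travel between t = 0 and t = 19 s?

Distance (not displacement) is the total path length: add the absolute areas under v-t.
0–4 s: |½(7 + 6)(4)| = 26 cm
4–6 s: v = 0 at t = 5.2 s; triangle areas 3.6 + 1.6 = 5.2 cm
6–9 s: |-4| × 3 = 12 cm
9–13 s: |½(-4 + -3)(4)| = 14 cm
13–19 s: |½(-3 + -2)(6)| = 15 cm
Total distance = 72.2 cm

72.2 cm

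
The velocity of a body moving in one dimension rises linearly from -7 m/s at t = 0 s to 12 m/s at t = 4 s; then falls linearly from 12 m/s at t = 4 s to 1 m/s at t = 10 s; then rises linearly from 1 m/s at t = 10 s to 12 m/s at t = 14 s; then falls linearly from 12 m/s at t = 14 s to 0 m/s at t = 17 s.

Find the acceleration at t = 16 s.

Acceleration is the slope of the v-t graph on 14–17 s: (0 − 12)/(17 − 14) = -4 m/s².

-4 m/s²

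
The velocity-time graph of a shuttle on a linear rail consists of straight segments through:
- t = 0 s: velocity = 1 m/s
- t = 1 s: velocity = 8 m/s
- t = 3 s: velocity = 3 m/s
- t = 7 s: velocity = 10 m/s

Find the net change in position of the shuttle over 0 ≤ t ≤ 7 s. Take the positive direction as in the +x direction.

Net displacement equals the area under the velocity-time graph (areas below the axis count negative).
0–1 s: ½(1 + 8)(1) = 4.5 m
1–3 s: ½(8 + 3)(2) = 11 m
3–7 s: ½(3 + 10)(4) = 26 m
Net displacement = 41.5 m

41.5 m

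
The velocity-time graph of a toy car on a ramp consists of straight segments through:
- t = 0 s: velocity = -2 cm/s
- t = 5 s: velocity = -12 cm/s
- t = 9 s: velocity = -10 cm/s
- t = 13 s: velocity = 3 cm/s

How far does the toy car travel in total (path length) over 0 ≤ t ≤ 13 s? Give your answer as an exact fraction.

Distance (not displacement) is the total path length: add the absolute areas under v-t.
0–5 s: |½(-2 + -12)(5)| = 35 cm
5–9 s: |½(-12 + -10)(4)| = 44 cm
9–13 s: v = 0 at t = 157/13 s; triangle areas 200/13 + 18/13 = 218/13 cm
Total distance = 1245/13 cm

1245/13 cm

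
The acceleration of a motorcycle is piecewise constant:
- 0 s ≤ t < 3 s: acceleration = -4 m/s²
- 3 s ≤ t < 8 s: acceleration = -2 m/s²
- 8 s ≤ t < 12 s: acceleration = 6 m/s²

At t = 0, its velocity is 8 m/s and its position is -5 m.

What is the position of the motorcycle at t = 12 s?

On each constant-a segment, Δv = aΔt and Δx = v₀Δt + ½aΔt²; chain segment to segment.
0–3 s: v starts 8 m/s; Δx = 8·3 + ½·-4·3² = 6 m; v ends -4 m/s.
3–8 s: v starts -4 m/s; Δx = -4·5 + ½·-2·5² = -45 m; v ends -14 m/s.
8–12 s: v starts -14 m/s; Δx = -14·4 + ½·6·4² = -8 m; v ends 10 m/s.
x(12) = -5 + Σ Δx = -52 m.

-52 m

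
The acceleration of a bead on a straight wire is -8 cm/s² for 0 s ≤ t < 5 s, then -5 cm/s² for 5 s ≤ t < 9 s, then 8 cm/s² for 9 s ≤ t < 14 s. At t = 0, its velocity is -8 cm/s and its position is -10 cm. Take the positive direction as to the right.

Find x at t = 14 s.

-622 cm

On each constant-a segment, Δv = aΔt and Δx = v₀Δt + ½aΔt²; chain segment to segment.
0–5 s: v starts -8 cm/s; Δx = -8·5 + ½·-8·5² = -140 cm; v ends -48 cm/s.
5–9 s: v starts -48 cm/s; Δx = -48·4 + ½·-5·4² = -232 cm; v ends -68 cm/s.
9–14 s: v starts -68 cm/s; Δx = -68·5 + ½·8·5² = -240 cm; v ends -28 cm/s.
x(14) = -10 + Σ Δx = -622 cm.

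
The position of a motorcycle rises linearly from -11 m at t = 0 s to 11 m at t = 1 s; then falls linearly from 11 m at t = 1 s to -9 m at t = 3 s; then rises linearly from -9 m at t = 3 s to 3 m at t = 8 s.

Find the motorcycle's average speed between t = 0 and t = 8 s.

6.75 m/s

Average speed = (total path length)/(elapsed time); on a piecewise-linear x-t graph the path length is Σ|Δx|.
0–1 s: |Δx| = |11 − -11| = 22 m
1–3 s: |Δx| = |-9 − 11| = 20 m
3–8 s: |Δx| = |3 − -9| = 12 m
Total path = 54 m; average speed = 54/8 = 6.75 m/s.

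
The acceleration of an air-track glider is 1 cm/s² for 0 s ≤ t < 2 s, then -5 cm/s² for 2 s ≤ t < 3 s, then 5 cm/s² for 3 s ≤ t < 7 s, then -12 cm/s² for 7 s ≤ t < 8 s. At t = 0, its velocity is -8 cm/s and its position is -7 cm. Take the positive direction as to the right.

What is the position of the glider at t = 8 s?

-30.5 cm

On each constant-a segment, Δv = aΔt and Δx = v₀Δt + ½aΔt²; chain segment to segment.
0–2 s: v starts -8 cm/s; Δx = -8·2 + ½·1·2² = -14 cm; v ends -6 cm/s.
2–3 s: v starts -6 cm/s; Δx = -6·1 + ½·-5·1² = -8.5 cm; v ends -11 cm/s.
3–7 s: v starts -11 cm/s; Δx = -11·4 + ½·5·4² = -4 cm; v ends 9 cm/s.
7–8 s: v starts 9 cm/s; Δx = 9·1 + ½·-12·1² = 3 cm; v ends -3 cm/s.
x(8) = -7 + Σ Δx = -30.5 cm.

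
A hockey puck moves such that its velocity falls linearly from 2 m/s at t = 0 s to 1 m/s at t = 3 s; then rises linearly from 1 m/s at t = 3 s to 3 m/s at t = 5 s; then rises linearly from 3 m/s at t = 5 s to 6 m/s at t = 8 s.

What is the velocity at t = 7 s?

5 m/s

On 5–8 s the graph is linear from 3 to 6 m/s: v(7) = 3 + (6 − 3)·(7 − 5)/(8 − 5) = 5 m/s.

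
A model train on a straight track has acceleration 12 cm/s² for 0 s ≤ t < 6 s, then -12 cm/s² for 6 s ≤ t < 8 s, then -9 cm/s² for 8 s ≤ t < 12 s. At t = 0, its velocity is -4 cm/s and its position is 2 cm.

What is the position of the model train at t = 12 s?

On each constant-a segment, Δv = aΔt and Δx = v₀Δt + ½aΔt²; chain segment to segment.
0–6 s: v starts -4 cm/s; Δx = -4·6 + ½·12·6² = 192 cm; v ends 68 cm/s.
6–8 s: v starts 68 cm/s; Δx = 68·2 + ½·-12·2² = 112 cm; v ends 44 cm/s.
8–12 s: v starts 44 cm/s; Δx = 44·4 + ½·-9·4² = 104 cm; v ends 8 cm/s.
x(12) = 2 + Σ Δx = 410 cm.

410 cm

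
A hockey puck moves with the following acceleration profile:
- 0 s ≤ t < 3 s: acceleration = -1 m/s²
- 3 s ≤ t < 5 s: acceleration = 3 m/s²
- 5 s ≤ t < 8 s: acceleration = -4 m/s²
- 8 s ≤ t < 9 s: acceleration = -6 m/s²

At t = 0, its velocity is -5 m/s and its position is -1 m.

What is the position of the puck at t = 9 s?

-71.5 m

On each constant-a segment, Δv = aΔt and Δx = v₀Δt + ½aΔt²; chain segment to segment.
0–3 s: v starts -5 m/s; Δx = -5·3 + ½·-1·3² = -19.5 m; v ends -8 m/s.
3–5 s: v starts -8 m/s; Δx = -8·2 + ½·3·2² = -10 m; v ends -2 m/s.
5–8 s: v starts -2 m/s; Δx = -2·3 + ½·-4·3² = -24 m; v ends -14 m/s.
8–9 s: v starts -14 m/s; Δx = -14·1 + ½·-6·1² = -17 m; v ends -20 m/s.
x(9) = -1 + Σ Δx = -71.5 m.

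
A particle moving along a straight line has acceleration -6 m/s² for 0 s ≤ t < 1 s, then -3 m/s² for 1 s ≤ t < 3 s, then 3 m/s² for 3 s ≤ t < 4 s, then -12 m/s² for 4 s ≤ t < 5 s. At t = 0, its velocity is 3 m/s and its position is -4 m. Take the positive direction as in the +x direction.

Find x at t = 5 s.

On each constant-a segment, Δv = aΔt and Δx = v₀Δt + ½aΔt²; chain segment to segment.
0–1 s: v starts 3 m/s; Δx = 3·1 + ½·-6·1² = 0 m; v ends -3 m/s.
1–3 s: v starts -3 m/s; Δx = -3·2 + ½·-3·2² = -12 m; v ends -9 m/s.
3–4 s: v starts -9 m/s; Δx = -9·1 + ½·3·1² = -7.5 m; v ends -6 m/s.
4–5 s: v starts -6 m/s; Δx = -6·1 + ½·-12·1² = -12 m; v ends -18 m/s.
x(5) = -4 + Σ Δx = -35.5 m.

-35.5 m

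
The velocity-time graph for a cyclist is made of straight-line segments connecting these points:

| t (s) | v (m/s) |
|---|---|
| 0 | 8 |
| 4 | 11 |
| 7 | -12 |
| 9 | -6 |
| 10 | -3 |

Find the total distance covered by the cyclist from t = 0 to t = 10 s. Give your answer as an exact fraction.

Total distance travelled is ∫|v| dt — sum the magnitudes of each area piece.
0–4 s: |½(8 + 11)(4)| = 38 m
4–7 s: v = 0 at t = 125/23 s; triangle areas 363/46 + 216/23 = 795/46 m
7–9 s: |½(-12 + -6)(2)| = 18 m
9–10 s: |½(-6 + -3)(1)| = 4.5 m
Total distance = 1789/23 m

1789/23 m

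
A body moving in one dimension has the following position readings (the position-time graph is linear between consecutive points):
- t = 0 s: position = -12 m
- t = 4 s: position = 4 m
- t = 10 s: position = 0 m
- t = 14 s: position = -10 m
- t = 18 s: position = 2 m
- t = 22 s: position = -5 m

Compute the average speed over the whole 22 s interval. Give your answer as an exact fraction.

49/22 m/s

Average speed = (total path length)/(elapsed time); on a piecewise-linear x-t graph the path length is Σ|Δx|.
0–4 s: |Δx| = |4 − -12| = 16 m
4–10 s: |Δx| = |0 − 4| = 4 m
10–14 s: |Δx| = |-10 − 0| = 10 m
14–18 s: |Δx| = |2 − -10| = 12 m
18–22 s: |Δx| = |-5 − 2| = 7 m
Total path = 49 m; average speed = 49/22 = 49/22 m/s.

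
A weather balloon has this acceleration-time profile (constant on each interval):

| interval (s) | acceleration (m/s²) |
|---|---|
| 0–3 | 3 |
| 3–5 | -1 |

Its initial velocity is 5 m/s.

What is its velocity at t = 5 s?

Δv equals the area under the a-t graph; then v = v₀ + Δv.
0–3 s: 3 × 3 = 9 m/s
3–5 s: -1 × 2 = -2 m/s
Δv = 7 m/s, so v(5) = 5 + (7) = 12 m/s.

12 m/s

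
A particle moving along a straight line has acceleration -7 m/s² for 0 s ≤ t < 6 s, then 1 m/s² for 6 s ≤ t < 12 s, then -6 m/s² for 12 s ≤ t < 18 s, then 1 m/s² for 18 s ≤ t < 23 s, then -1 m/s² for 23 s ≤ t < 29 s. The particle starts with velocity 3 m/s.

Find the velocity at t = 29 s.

Δv equals the area under the a-t graph; then v = v₀ + Δv.
0–6 s: -7 × 6 = -42 m/s
6–12 s: 1 × 6 = 6 m/s
12–18 s: -6 × 6 = -36 m/s
18–23 s: 1 × 5 = 5 m/s
23–29 s: -1 × 6 = -6 m/s
Δv = -73 m/s, so v(29) = 3 + (-73) = -70 m/s.

-70 m/s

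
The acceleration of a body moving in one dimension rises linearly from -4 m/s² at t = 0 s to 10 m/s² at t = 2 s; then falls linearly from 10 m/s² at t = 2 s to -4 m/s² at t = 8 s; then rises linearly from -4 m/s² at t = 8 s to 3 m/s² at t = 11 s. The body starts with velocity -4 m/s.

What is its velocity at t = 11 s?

Δv equals the area under the a-t graph; then v = v₀ + Δv.
0–2 s: ½(-4 + 10)(2) = 6 m/s
2–8 s: ½(10 + -4)(6) = 18 m/s
8–11 s: ½(-4 + 3)(3) = -1.5 m/s
Δv = 22.5 m/s, so v(11) = -4 + (22.5) = 18.5 m/s.

18.5 m/s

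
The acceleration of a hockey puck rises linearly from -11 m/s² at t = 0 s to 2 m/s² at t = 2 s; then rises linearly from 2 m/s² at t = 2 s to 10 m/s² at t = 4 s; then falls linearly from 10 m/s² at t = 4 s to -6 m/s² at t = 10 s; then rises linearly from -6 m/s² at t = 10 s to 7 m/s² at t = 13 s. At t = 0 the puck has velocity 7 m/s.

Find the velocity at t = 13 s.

23.5 m/s

Δv equals the area under the a-t graph; then v = v₀ + Δv.
0–2 s: ½(-11 + 2)(2) = -9 m/s
2–4 s: ½(2 + 10)(2) = 12 m/s
4–10 s: ½(10 + -6)(6) = 12 m/s
10–13 s: ½(-6 + 7)(3) = 1.5 m/s
Δv = 16.5 m/s, so v(13) = 7 + (16.5) = 23.5 m/s.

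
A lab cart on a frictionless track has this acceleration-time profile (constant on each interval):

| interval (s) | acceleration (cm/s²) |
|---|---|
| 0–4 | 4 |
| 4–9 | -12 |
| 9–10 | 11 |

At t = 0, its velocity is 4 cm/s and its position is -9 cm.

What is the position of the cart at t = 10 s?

-45.5 cm

On each constant-a segment, Δv = aΔt and Δx = v₀Δt + ½aΔt²; chain segment to segment.
0–4 s: v starts 4 cm/s; Δx = 4·4 + ½·4·4² = 48 cm; v ends 20 cm/s.
4–9 s: v starts 20 cm/s; Δx = 20·5 + ½·-12·5² = -50 cm; v ends -40 cm/s.
9–10 s: v starts -40 cm/s; Δx = -40·1 + ½·11·1² = -34.5 cm; v ends -29 cm/s.
x(10) = -9 + Σ Δx = -45.5 cm.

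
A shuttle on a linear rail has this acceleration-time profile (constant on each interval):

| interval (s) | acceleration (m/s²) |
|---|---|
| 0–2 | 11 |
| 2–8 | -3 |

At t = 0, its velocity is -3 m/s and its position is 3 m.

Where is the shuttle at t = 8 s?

On each constant-a segment, Δv = aΔt and Δx = v₀Δt + ½aΔt²; chain segment to segment.
0–2 s: v starts -3 m/s; Δx = -3·2 + ½·11·2² = 16 m; v ends 19 m/s.
2–8 s: v starts 19 m/s; Δx = 19·6 + ½·-3·6² = 60 m; v ends 1 m/s.
x(8) = 3 + Σ Δx = 79 m.

79 m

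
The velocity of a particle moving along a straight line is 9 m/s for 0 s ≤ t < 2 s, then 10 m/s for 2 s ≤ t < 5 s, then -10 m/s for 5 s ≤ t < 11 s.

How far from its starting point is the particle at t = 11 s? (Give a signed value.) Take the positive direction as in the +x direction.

Displacement is the signed area under the v-t curve.
0–2 s: 9 × 2 = 18 m
2–5 s: 10 × 3 = 30 m
5–11 s: -10 × 6 = -60 m
Net displacement = -12 m

-12 m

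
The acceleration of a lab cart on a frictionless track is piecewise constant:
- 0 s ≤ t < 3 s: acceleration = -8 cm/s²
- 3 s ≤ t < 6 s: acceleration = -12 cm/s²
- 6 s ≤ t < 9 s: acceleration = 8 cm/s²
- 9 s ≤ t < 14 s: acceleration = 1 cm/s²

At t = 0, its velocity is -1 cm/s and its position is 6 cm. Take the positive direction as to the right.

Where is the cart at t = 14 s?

On each constant-a segment, Δv = aΔt and Δx = v₀Δt + ½aΔt²; chain segment to segment.
0–3 s: v starts -1 cm/s; Δx = -1·3 + ½·-8·3² = -39 cm; v ends -25 cm/s.
3–6 s: v starts -25 cm/s; Δx = -25·3 + ½·-12·3² = -129 cm; v ends -61 cm/s.
6–9 s: v starts -61 cm/s; Δx = -61·3 + ½·8·3² = -147 cm; v ends -37 cm/s.
9–14 s: v starts -37 cm/s; Δx = -37·5 + ½·1·5² = -172.5 cm; v ends -32 cm/s.
x(14) = 6 + Σ Δx = -481.5 cm.

-481.5 cm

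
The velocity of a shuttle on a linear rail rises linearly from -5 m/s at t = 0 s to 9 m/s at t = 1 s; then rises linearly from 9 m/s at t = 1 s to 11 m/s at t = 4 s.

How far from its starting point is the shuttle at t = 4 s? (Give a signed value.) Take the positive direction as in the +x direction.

32 m

Net displacement equals the area under the velocity-time graph (areas below the axis count negative).
0–1 s: ½(-5 + 9)(1) = 2 m
1–4 s: ½(9 + 11)(3) = 30 m
Net displacement = 32 m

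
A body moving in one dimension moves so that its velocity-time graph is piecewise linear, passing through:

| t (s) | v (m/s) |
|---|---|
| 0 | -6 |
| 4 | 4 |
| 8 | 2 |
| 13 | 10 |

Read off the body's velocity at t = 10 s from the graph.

On 8–13 s the graph is linear from 2 to 10 m/s: v(10) = 2 + (10 − 2)·(10 − 8)/(13 − 8) = 5.2 m/s.

5.2 m/s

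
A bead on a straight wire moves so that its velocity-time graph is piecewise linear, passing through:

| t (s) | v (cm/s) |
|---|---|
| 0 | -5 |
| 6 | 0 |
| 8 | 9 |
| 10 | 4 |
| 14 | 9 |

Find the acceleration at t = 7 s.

4.5 cm/s²

Acceleration is the slope of the v-t graph on 6–8 s: (9 − 0)/(8 − 6) = 4.5 cm/s².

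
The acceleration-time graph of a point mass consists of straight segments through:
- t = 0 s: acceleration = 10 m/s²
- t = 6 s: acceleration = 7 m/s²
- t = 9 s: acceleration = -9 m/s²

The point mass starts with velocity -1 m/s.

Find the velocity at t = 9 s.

Δv equals the area under the a-t graph; then v = v₀ + Δv.
0–6 s: ½(10 + 7)(6) = 51 m/s
6–9 s: ½(7 + -9)(3) = -3 m/s
Δv = 48 m/s, so v(9) = -1 + (48) = 47 m/s.

47 m/s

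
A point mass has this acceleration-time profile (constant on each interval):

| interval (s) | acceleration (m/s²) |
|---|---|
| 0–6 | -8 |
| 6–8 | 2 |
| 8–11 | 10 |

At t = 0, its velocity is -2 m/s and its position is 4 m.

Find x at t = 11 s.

-341 m

On each constant-a segment, Δv = aΔt and Δx = v₀Δt + ½aΔt²; chain segment to segment.
0–6 s: v starts -2 m/s; Δx = -2·6 + ½·-8·6² = -156 m; v ends -50 m/s.
6–8 s: v starts -50 m/s; Δx = -50·2 + ½·2·2² = -96 m; v ends -46 m/s.
8–11 s: v starts -46 m/s; Δx = -46·3 + ½·10·3² = -93 m; v ends -16 m/s.
x(11) = 4 + Σ Δx = -341 m.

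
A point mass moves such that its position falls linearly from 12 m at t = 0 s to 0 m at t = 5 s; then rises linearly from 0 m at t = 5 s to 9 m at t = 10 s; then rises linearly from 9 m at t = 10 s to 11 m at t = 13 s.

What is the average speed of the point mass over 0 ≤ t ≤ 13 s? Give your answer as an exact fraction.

Average speed = (total path length)/(elapsed time); on a piecewise-linear x-t graph the path length is Σ|Δx|.
0–5 s: |Δx| = |0 − 12| = 12 m
5–10 s: |Δx| = |9 − 0| = 9 m
10–13 s: |Δx| = |11 − 9| = 2 m
Total path = 23 m; average speed = 23/13 = 23/13 m/s.

23/13 m/s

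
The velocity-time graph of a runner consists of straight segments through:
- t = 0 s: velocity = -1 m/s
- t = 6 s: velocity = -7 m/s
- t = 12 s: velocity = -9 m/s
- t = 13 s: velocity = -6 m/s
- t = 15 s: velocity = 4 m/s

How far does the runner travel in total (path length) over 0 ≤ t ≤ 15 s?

Distance (not displacement) is the total path length: add the absolute areas under v-t.
0–6 s: |½(-1 + -7)(6)| = 24 m
6–12 s: |½(-7 + -9)(6)| = 48 m
12–13 s: |½(-9 + -6)(1)| = 7.5 m
13–15 s: v = 0 at t = 14.2 s; triangle areas 3.6 + 1.6 = 5.2 m
Total distance = 84.7 m

84.7 m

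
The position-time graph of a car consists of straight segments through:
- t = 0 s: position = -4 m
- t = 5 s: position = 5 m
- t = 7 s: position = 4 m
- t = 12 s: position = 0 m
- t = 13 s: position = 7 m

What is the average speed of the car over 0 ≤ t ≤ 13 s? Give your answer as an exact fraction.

Average speed = (total path length)/(elapsed time); on a piecewise-linear x-t graph the path length is Σ|Δx|.
0–5 s: |Δx| = |5 − -4| = 9 m
5–7 s: |Δx| = |4 − 5| = 1 m
7–12 s: |Δx| = |0 − 4| = 4 m
12–13 s: |Δx| = |7 − 0| = 7 m
Total path = 21 m; average speed = 21/13 = 21/13 m/s.

21/13 m/s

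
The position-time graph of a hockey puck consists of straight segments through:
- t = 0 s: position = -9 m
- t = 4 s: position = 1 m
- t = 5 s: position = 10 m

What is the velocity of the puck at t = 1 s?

2.5 m/s

Velocity is the slope of the x-t graph on 0–4 s: (1 − -9)/(4 − 0) = 2.5 m/s.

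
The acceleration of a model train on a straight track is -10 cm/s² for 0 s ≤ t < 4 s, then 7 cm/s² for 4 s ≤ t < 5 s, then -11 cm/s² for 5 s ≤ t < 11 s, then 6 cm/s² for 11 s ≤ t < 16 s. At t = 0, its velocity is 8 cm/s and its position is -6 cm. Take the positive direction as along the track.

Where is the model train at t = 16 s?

-810.5 cm

On each constant-a segment, Δv = aΔt and Δx = v₀Δt + ½aΔt²; chain segment to segment.
0–4 s: v starts 8 cm/s; Δx = 8·4 + ½·-10·4² = -48 cm; v ends -32 cm/s.
4–5 s: v starts -32 cm/s; Δx = -32·1 + ½·7·1² = -28.5 cm; v ends -25 cm/s.
5–11 s: v starts -25 cm/s; Δx = -25·6 + ½·-11·6² = -348 cm; v ends -91 cm/s.
11–16 s: v starts -91 cm/s; Δx = -91·5 + ½·6·5² = -380 cm; v ends -61 cm/s.
x(16) = -6 + Σ Δx = -810.5 cm.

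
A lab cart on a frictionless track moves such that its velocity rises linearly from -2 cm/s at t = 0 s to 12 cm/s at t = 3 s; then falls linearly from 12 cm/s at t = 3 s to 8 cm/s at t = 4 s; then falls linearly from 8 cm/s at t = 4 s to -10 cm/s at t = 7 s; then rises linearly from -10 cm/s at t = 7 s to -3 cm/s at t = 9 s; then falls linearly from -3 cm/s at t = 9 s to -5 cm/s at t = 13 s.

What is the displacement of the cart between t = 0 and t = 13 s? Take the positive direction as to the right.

-7 cm

Net displacement equals the area under the velocity-time graph (areas below the axis count negative).
0–3 s: ½(-2 + 12)(3) = 15 cm
3–4 s: ½(12 + 8)(1) = 10 cm
4–7 s: ½(8 + -10)(3) = -3 cm
7–9 s: ½(-10 + -3)(2) = -13 cm
9–13 s: ½(-3 + -5)(4) = -16 cm
Net displacement = -7 cm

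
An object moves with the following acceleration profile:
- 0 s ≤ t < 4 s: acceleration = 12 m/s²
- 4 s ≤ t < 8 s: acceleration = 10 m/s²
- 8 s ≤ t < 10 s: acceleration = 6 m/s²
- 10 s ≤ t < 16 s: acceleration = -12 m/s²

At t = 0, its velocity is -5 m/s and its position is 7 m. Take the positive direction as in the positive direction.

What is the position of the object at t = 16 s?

On each constant-a segment, Δv = aΔt and Δx = v₀Δt + ½aΔt²; chain segment to segment.
0–4 s: v starts -5 m/s; Δx = -5·4 + ½·12·4² = 76 m; v ends 43 m/s.
4–8 s: v starts 43 m/s; Δx = 43·4 + ½·10·4² = 252 m; v ends 83 m/s.
8–10 s: v starts 83 m/s; Δx = 83·2 + ½·6·2² = 178 m; v ends 95 m/s.
10–16 s: v starts 95 m/s; Δx = 95·6 + ½·-12·6² = 354 m; v ends 23 m/s.
x(16) = 7 + Σ Δx = 867 m.

867 m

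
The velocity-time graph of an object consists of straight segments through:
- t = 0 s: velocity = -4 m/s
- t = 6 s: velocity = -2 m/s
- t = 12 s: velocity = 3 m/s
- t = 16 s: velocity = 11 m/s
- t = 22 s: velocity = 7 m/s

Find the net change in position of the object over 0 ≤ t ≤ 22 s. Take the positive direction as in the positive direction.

Displacement is the signed area under the v-t curve.
0–6 s: ½(-4 + -2)(6) = -18 m
6–12 s: ½(-2 + 3)(6) = 3 m
12–16 s: ½(3 + 11)(4) = 28 m
16–22 s: ½(11 + 7)(6) = 54 m
Net displacement = 67 m

67 m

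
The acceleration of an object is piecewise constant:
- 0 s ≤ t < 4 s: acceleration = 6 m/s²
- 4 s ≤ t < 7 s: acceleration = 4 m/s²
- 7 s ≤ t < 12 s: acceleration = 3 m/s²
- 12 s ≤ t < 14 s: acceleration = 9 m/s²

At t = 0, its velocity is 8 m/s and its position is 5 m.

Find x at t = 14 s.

On each constant-a segment, Δv = aΔt and Δx = v₀Δt + ½aΔt²; chain segment to segment.
0–4 s: v starts 8 m/s; Δx = 8·4 + ½·6·4² = 80 m; v ends 32 m/s.
4–7 s: v starts 32 m/s; Δx = 32·3 + ½·4·3² = 114 m; v ends 44 m/s.
7–12 s: v starts 44 m/s; Δx = 44·5 + ½·3·5² = 257.5 m; v ends 59 m/s.
12–14 s: v starts 59 m/s; Δx = 59·2 + ½·9·2² = 136 m; v ends 77 m/s.
x(14) = 5 + Σ Δx = 592.5 m.

592.5 m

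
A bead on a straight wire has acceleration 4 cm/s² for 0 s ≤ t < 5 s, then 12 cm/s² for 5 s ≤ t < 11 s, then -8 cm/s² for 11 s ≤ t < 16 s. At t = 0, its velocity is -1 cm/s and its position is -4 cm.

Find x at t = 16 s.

726 cm

On each constant-a segment, Δv = aΔt and Δx = v₀Δt + ½aΔt²; chain segment to segment.
0–5 s: v starts -1 cm/s; Δx = -1·5 + ½·4·5² = 45 cm; v ends 19 cm/s.
5–11 s: v starts 19 cm/s; Δx = 19·6 + ½·12·6² = 330 cm; v ends 91 cm/s.
11–16 s: v starts 91 cm/s; Δx = 91·5 + ½·-8·5² = 355 cm; v ends 51 cm/s.
x(16) = -4 + Σ Δx = 726 cm.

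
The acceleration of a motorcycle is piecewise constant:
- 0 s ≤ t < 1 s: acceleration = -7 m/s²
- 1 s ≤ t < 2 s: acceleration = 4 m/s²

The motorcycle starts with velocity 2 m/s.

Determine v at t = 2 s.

Δv equals the area under the a-t graph; then v = v₀ + Δv.
0–1 s: -7 × 1 = -7 m/s
1–2 s: 4 × 1 = 4 m/s
Δv = -3 m/s, so v(2) = 2 + (-3) = -1 m/s.

-1 m/s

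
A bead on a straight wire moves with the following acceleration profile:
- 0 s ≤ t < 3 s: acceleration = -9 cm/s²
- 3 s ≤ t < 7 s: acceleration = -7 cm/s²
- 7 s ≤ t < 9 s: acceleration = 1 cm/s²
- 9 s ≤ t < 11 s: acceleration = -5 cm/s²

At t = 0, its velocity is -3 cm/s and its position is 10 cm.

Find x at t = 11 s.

-451.5 cm

On each constant-a segment, Δv = aΔt and Δx = v₀Δt + ½aΔt²; chain segment to segment.
0–3 s: v starts -3 cm/s; Δx = -3·3 + ½·-9·3² = -49.5 cm; v ends -30 cm/s.
3–7 s: v starts -30 cm/s; Δx = -30·4 + ½·-7·4² = -176 cm; v ends -58 cm/s.
7–9 s: v starts -58 cm/s; Δx = -58·2 + ½·1·2² = -114 cm; v ends -56 cm/s.
9–11 s: v starts -56 cm/s; Δx = -56·2 + ½·-5·2² = -122 cm; v ends -66 cm/s.
x(11) = 10 + Σ Δx = -451.5 cm.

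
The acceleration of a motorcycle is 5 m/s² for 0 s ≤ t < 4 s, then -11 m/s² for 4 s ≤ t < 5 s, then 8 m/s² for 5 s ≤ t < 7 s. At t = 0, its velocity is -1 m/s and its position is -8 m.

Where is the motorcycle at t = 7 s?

On each constant-a segment, Δv = aΔt and Δx = v₀Δt + ½aΔt²; chain segment to segment.
0–4 s: v starts -1 m/s; Δx = -1·4 + ½·5·4² = 36 m; v ends 19 m/s.
4–5 s: v starts 19 m/s; Δx = 19·1 + ½·-11·1² = 13.5 m; v ends 8 m/s.
5–7 s: v starts 8 m/s; Δx = 8·2 + ½·8·2² = 32 m; v ends 24 m/s.
x(7) = -8 + Σ Δx = 73.5 m.

73.5 m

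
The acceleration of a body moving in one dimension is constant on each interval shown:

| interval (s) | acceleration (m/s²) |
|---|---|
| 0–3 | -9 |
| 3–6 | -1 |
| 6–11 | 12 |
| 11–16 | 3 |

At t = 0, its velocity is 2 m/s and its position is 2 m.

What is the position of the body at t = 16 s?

On each constant-a segment, Δv = aΔt and Δx = v₀Δt + ½aΔt²; chain segment to segment.
0–3 s: v starts 2 m/s; Δx = 2·3 + ½·-9·3² = -34.5 m; v ends -25 m/s.
3–6 s: v starts -25 m/s; Δx = -25·3 + ½·-1·3² = -79.5 m; v ends -28 m/s.
6–11 s: v starts -28 m/s; Δx = -28·5 + ½·12·5² = 10 m; v ends 32 m/s.
11–16 s: v starts 32 m/s; Δx = 32·5 + ½·3·5² = 197.5 m; v ends 47 m/s.
x(16) = 2 + Σ Δx = 95.5 m.

95.5 m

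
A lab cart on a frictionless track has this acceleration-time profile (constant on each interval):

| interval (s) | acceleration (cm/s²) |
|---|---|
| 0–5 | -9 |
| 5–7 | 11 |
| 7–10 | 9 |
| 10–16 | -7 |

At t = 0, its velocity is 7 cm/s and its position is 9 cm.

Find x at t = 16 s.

-190 cm

On each constant-a segment, Δv = aΔt and Δx = v₀Δt + ½aΔt²; chain segment to segment.
0–5 s: v starts 7 cm/s; Δx = 7·5 + ½·-9·5² = -77.5 cm; v ends -38 cm/s.
5–7 s: v starts -38 cm/s; Δx = -38·2 + ½·11·2² = -54 cm; v ends -16 cm/s.
7–10 s: v starts -16 cm/s; Δx = -16·3 + ½·9·3² = -7.5 cm; v ends 11 cm/s.
10–16 s: v starts 11 cm/s; Δx = 11·6 + ½·-7·6² = -60 cm; v ends -31 cm/s.
x(16) = 9 + Σ Δx = -190 cm.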